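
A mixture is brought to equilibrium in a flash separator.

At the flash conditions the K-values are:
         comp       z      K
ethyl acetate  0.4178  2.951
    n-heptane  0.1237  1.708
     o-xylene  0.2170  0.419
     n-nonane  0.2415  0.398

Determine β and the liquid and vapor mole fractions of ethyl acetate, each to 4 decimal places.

Material balance + equilibrium reduce to Σ zᵢ(Kᵢ−1)/(1+β(Kᵢ−1)) = 0.
g(0) = ΣzᵢKᵢ − 1 = 0.6312 and g(1) = 1 − Σzᵢ/Kᵢ = -0.3387, so a root lies in (0, 1).
Newton iteration, β⁰ = 0.63:
  β = 0.6300: g = -0.00684, g' = -0.7591 → β = 0.6210
Converged at β = 0.6210.
Compositions from xᵢ = zᵢ/(1+β(Kᵢ−1)), yᵢ = Kᵢxᵢ:
  ethyl acetate: x = 0.1889, y = 0.5575
  n-heptane: x = 0.0859, y = 0.1468
  o-xylene: x = 0.3395, y = 0.1422
  n-nonane: x = 0.3857, y = 0.1535

β = 0.6210, x_ethyl acetate = 0.1889, y_ethyl acetate = 0.5575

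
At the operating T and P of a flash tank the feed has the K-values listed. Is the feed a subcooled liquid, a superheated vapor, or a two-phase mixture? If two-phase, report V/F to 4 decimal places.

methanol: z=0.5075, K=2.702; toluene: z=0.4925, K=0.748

superheated vapor

ΣzᵢKᵢ = 1.7397; Σzᵢ/Kᵢ = 0.8462.
Since Σzᵢ/Kᵢ < 1 the mixture is above its dew point — single vapor phase.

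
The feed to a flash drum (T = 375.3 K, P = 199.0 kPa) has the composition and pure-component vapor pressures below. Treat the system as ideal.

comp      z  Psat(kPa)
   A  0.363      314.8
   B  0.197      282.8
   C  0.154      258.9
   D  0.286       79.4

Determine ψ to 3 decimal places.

ψ = 0.581

Raoult's law: Kᵢ = Pᵢˢᵃᵗ/P = Pᵢˢᵃᵗ/199.0.
  K_A = 314.8/199.0 = 1.58191, K_B = 282.8/199.0 = 1.42111, K_C = 258.9/199.0 = 1.30101, K_D = 79.4/199.0 = 0.39899
Let ψ = V/F and solve Σ zᵢ(Kᵢ−1)/(1+ψ(Kᵢ−1)) = 0.
g(0) = ΣzᵢKᵢ − 1 = 0.169 and g(1) = 1 − Σzᵢ/Kᵢ = -0.203, so a root lies in (0, 1).
Newton iteration, ψ⁰ = 0.46:
  ψ = 0.460: g = 0.0393, g' = -0.309 → ψ = 0.587
  ψ = 0.587: g = -0.0022, g' = -0.347 → ψ = 0.581
Converged at ψ = 0.581.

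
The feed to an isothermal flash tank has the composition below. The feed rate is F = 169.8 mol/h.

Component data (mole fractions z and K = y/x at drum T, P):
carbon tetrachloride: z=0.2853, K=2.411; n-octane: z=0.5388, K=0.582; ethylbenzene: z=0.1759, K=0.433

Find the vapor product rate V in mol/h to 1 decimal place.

V = 20.4 mol/h

Rachford–Rice: g(ψ) = Σ zᵢ(Kᵢ−1)/(1+ψ(Kᵢ−1)) = 0.
Feasibility: ΣzᵢKᵢ = 1.0776, Σzᵢ/Kᵢ = 1.4503 — both > 1, two phases present.
Iterate (Newton) starting at ψ = 0.5:
  ψ = 0.5000: g = -0.18789, g' = -0.4559 → ψ = 0.0879
  ψ = 0.0879: g = 0.01938, g' = -0.6137 → ψ = 0.1195
  ψ = 0.1195: g = 0.00046, g' = -0.5853 → ψ = 0.1202
Converged at ψ = 0.1202.
Then V = ψ·F = 0.1202·169.8 = 20.4 mol/h and L = F − V = 149.4 mol/h.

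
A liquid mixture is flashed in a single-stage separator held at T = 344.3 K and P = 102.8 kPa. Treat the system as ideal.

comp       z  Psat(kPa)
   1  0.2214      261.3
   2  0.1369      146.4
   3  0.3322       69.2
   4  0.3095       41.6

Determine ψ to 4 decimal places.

Raoult's law: Kᵢ = Pᵢˢᵃᵗ/P = Pᵢˢᵃᵗ/102.8.
  K_1 = 261.3/102.8 = 2.541829, K_2 = 146.4/102.8 = 1.424125, K_3 = 69.2/102.8 = 0.673152, K_4 = 41.6/102.8 = 0.404669
Let ψ = V/F and solve Σ zᵢ(Kᵢ−1)/(1+ψ(Kᵢ−1)) = 0.
Check two-phase: ΣzᵢKᵢ = 1.1066 > 1 and Σzᵢ/Kᵢ = 1.4416 > 1, so g(0) = 0.1066 > 0 and g(1) = -0.4416 < 0.
Newton iteration, ψ⁰ = 0.32:
  ψ = 0.3200: g = -0.06917, g' = -0.4668 → ψ = 0.1718
  ψ = 0.1718: g = 0.00371, g' = -0.5263 → ψ = 0.1788
  ψ = 0.1788: g = 0.00001, g' = -0.5221 → ψ = 0.1789
Converged at ψ = 0.1789.

ψ = 0.1789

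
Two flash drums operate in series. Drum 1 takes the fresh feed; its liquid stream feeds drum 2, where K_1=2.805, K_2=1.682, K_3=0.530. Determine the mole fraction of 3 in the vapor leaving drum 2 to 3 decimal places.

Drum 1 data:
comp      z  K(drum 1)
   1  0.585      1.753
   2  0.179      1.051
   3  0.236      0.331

y_3 (drum 2) = 0.392

Drum 1:
Let ψ₁ = V/F and solve Σ zᵢ(Kᵢ−1)/(1+ψ₁(Kᵢ−1)) = 0.
Feasibility: ΣzᵢKᵢ = 1.292, Σzᵢ/Kᵢ = 1.217 — both > 1, two phases present.
Iterate (Newton) starting at ψ₁ = 0.63:
  ψ₁ = 0.630: g = 0.0347, g' = -0.469 → ψ₁ = 0.704
  ψ₁ = 0.704: g = -0.0018, g' = -0.520 → ψ₁ = 0.701
Converged at ψ₁ = 0.701.
Drum-1 compositions:
  1: x = 0.383, y = 0.671
  2: x = 0.173, y = 0.182
  3: x = 0.444, y = 0.147
Drum-2 feed = drum-1 liquid: z₂ = (0.3830, 0.1728, 0.4442).
Drum 2:
Rachford–Rice: g(ψ₂) = Σ zᵢ(Kᵢ−1)/(1+ψ₂(Kᵢ−1)) = 0.
g(0) = ΣzᵢKᵢ − 1 = 0.600 and g(1) = 1 − Σzᵢ/Kᵢ = -0.077, so a root lies in (0, 1).
Iterate (Newton) starting at ψ₂ = 0.34:
  ψ₂ = 0.340: g = 0.2755, g' = -0.671 → ψ₂ = 0.751
  ψ₂ = 0.751: g = 0.0489, g' = -0.494 → ψ₂ = 0.850
  ψ₂ = 0.850: g = -0.0001, g' = -0.499 → ψ₂ = 0.849
Converged at ψ₂ = 0.849.
  1: x = 0.151, y = 0.424
  2: x = 0.109, y = 0.184
  3: x = 0.739, y = 0.392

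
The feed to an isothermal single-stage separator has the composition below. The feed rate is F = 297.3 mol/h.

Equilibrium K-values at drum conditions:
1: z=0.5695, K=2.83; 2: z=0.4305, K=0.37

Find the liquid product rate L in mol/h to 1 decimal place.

L = 98.5 mol/h

Rachford–Rice: g(β) = Σ zᵢ(Kᵢ−1)/(1+β(Kᵢ−1)) = 0.
Feasibility: ΣzᵢKᵢ = 1.7710, Σzᵢ/Kᵢ = 1.3648 — both > 1, two phases present.
Binary case is linear: z₁(K₁−1)(1+β(K₂−1)) + z₂(K₂−1)(1+β(K₁−1)) = 0
⇒ β = [z₁(K₁−1)+z₂(K₂−1)] / [−(K₁−1)(K₂−1)] = 0.77097/1.15290 = 0.6687
Then V = β·F = 0.6687·297.3 = 198.8 mol/h and L = F − V = 98.5 mol/h.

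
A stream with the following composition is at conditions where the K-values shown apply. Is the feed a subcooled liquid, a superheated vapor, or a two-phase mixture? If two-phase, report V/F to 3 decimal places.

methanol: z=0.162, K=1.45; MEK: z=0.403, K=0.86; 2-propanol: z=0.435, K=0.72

subcooled liquid

ΣzᵢKᵢ = 0.895; Σzᵢ/Kᵢ = 1.184.
Since ΣzᵢKᵢ < 1 the mixture is below its bubble point — single liquid phase.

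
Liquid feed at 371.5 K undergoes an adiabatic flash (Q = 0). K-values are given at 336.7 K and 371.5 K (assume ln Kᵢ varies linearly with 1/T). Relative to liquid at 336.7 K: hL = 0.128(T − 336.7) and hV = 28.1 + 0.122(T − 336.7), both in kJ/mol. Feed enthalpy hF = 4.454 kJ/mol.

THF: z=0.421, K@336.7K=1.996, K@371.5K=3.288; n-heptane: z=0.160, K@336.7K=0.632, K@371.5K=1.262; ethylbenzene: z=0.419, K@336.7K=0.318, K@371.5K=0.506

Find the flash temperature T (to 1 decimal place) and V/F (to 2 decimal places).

T = 337.9 K, V/F = 0.15

Adiabatic flash: solve Rachford–Rice at each trial T, then check hF = ψ·hV(T) + (1−ψ)·hL(T).
  T = 336.7 K: K = (1.996, 0.632, 0.318), RR gives ψ = 0.123, H_out = 3.454 kJ/mol
  T = 371.5 K: K = (3.288, 1.262, 0.506), RR gives ψ = 0.858, H_out = 28.387 kJ/mol
  T = 354.1 K: K = (2.593, 0.908, 0.406), RR gives ψ = 0.506, H_out = 16.391 kJ/mol
  T = 345.4 K: K = (2.283, 0.761, 0.360), RR gives ψ = 0.327, H_out = 10.288 kJ/mol
  T = 341.0 K: K = (2.135, 0.694, 0.339), RR gives ψ = 0.229, H_out = 6.972 kJ/mol
  T = 338.9 K: K = (2.066, 0.663, 0.328), RR gives ψ = 0.179, H_out = 5.296 kJ/mol
Linear interpolation between T = 336.7 (H_out = 3.454) and T = 338.9 (H_out = 5.296) on hF = 4.454 gives T ≈ 337.9 K, at which ψ = 0.15.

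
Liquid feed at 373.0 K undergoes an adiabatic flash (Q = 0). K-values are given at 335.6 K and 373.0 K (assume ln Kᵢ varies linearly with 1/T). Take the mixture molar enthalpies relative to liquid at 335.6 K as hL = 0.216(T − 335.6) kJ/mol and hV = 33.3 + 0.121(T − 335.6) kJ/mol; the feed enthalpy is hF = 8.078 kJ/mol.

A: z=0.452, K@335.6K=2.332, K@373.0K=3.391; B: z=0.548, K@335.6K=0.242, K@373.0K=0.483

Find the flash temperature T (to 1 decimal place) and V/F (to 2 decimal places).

T = 338.9 K, V/F = 0.22

Adiabatic flash: solve Rachford–Rice at each trial T, then check hF = ψ·hV(T) + (1−ψ)·hL(T).
  T = 335.6 K: K = (2.332, 0.242), RR gives ψ = 0.185, H_out = 6.157 kJ/mol
  T = 373.0 K: K = (3.391, 0.483), RR gives ψ = 0.645, H_out = 27.268 kJ/mol
  T = 354.3 K: K = (2.840, 0.348), RR gives ψ = 0.396, H_out = 16.510 kJ/mol
  T = 345.0 K: K = (2.582, 0.292), RR gives ψ = 0.292, H_out = 11.492 kJ/mol
  T = 340.3 K: K = (2.455, 0.266), RR gives ψ = 0.239, H_out = 8.881 kJ/mol
  T = 338.0 K: K = (2.395, 0.254), RR gives ψ = 0.213, H_out = 7.565 kJ/mol
Linear interpolation between T = 338.0 (H_out = 7.565) and T = 340.3 (H_out = 8.881) on hF = 8.078 gives T ≈ 338.9 K, at which ψ = 0.22.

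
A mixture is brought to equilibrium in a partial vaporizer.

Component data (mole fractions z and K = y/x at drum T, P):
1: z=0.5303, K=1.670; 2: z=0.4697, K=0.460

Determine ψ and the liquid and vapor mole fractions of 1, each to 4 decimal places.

Material balance + equilibrium reduce to Σ zᵢ(Kᵢ−1)/(1+ψ(Kᵢ−1)) = 0.
g(0) = ΣzᵢKᵢ − 1 = 0.1017 and g(1) = 1 − Σzᵢ/Kᵢ = -0.3386, so a root lies in (0, 1).
Iterate (Newton) starting at ψ = 0.5:
  ψ = 0.5000: g = -0.08131, g' = -0.3906 → ψ = 0.2918
  ψ = 0.2918: g = -0.00390, g' = -0.3596 → ψ = 0.2810
Converged at ψ = 0.2810.
Compositions from xᵢ = zᵢ/(1+ψ(Kᵢ−1)), yᵢ = Kᵢxᵢ:
  1: x = 0.4463, y = 0.7453
  2: x = 0.5537, y = 0.2547

ψ = 0.2810, x_1 = 0.4463, y_1 = 0.7453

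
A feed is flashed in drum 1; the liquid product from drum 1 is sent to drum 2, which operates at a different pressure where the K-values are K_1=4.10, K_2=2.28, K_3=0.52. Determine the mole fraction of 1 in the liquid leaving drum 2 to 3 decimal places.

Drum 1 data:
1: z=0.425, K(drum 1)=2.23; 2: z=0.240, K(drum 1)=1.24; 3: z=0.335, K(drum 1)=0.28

x_1 (drum 2) = 0.080

Drum 1:
Material balance + equilibrium reduce to Σ zᵢ(Kᵢ−1)/(1+ψ₁(Kᵢ−1)) = 0.
Check two-phase: ΣzᵢKᵢ = 1.339 > 1 and Σzᵢ/Kᵢ = 1.581 > 1, so g(0) = 0.339 > 0 and g(1) = -0.581 < 0.
Newton iteration, ψ₁⁰ = 0.66:
  ψ₁ = 0.660: g = -0.1214, g' = -0.837 → ψ₁ = 0.515
  ψ₁ = 0.515: g = -0.0120, g' = -0.691 → ψ₁ = 0.498
  ψ₁ = 0.498: g = -0.0001, g' = -0.680 → ψ₁ = 0.497
Converged at ψ₁ = 0.497.
Drum-1 compositions:
  1: x = 0.264, y = 0.588
  2: x = 0.214, y = 0.266
  3: x = 0.522, y = 0.146
Drum-2 feed = drum-1 liquid: z₂ = (0.2637, 0.2144, 0.5219).
Drum 2:
Let ψ₂ = V/F and solve Σ zᵢ(Kᵢ−1)/(1+ψ₂(Kᵢ−1)) = 0.
Check two-phase: ΣzᵢKᵢ = 1.841 > 1 and Σzᵢ/Kᵢ = 1.162 > 1, so g(0) = 0.841 > 0 and g(1) = -0.162 < 0.
Iterate (Newton) starting at ψ₂ = 0.5:
  ψ₂ = 0.500: g = 0.1583, g' = -0.728 → ψ₂ = 0.717
  ψ₂ = 0.717: g = 0.0146, g' = -0.619 → ψ₂ = 0.741
Converged at ψ₂ = 0.741.
  1: x = 0.080, y = 0.328
  2: x = 0.110, y = 0.251
  3: x = 0.810, y = 0.421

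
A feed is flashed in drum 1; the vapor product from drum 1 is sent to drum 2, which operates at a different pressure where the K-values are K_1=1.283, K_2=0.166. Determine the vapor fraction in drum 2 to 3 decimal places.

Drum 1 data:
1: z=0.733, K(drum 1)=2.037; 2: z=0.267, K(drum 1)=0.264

Drum 1:
Material balance + equilibrium reduce to Σ zᵢ(Kᵢ−1)/(1+ψ₁(Kᵢ−1)) = 0.
g(0) = ΣzᵢKᵢ − 1 = 0.564 and g(1) = 1 − Σzᵢ/Kᵢ = -0.371, so a root lies in (0, 1).
Binary case is linear: z₁(K₁−1)(1+ψ₁(K₂−1)) + z₂(K₂−1)(1+ψ₁(K₁−1)) = 0
⇒ ψ₁ = [z₁(K₁−1)+z₂(K₂−1)] / [−(K₁−1)(K₂−1)] = 0.5636/0.7632 = 0.738
Drum-1 compositions:
  1: x = 0.415, y = 0.846
  2: x = 0.585, y = 0.154
Drum-2 feed = drum-1 vapor: z₂ = (0.8456, 0.1544).
Drum 2:
Material balance + equilibrium reduce to Σ zᵢ(Kᵢ−1)/(1+ψ₂(Kᵢ−1)) = 0.
Check two-phase: ΣzᵢKᵢ = 1.111 > 1 and Σzᵢ/Kᵢ = 1.589 > 1, so g(0) = 0.111 > 0 and g(1) = -0.589 < 0.
Newton iteration, ψ₂⁰ = 0.5:
  ψ₂ = 0.500: g = -0.0112, g' = -0.368 → ψ₂ = 0.469
  ψ₂ = 0.469: g = -0.0004, g' = -0.343 → ψ₂ = 0.468
Converged at ψ₂ = 0.468.
  1: x = 0.747, y = 0.958
  2: x = 0.253, y = 0.042

V/F (drum 2) = 0.468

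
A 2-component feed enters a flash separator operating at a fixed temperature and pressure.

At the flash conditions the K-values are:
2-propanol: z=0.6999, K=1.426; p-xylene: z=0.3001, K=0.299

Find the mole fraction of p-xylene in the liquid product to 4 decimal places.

x_p-xylene = 0.3780

Rachford–Rice: g(V/F) = Σ zᵢ(Kᵢ−1)/(1+V/F(Kᵢ−1)) = 0.
Feasibility: ΣzᵢKᵢ = 1.0878, Σzᵢ/Kᵢ = 1.4945 — both > 1, two phases present.
Newton iteration, V/F⁰ = 0.51:
  V/F = 0.5100: g = -0.08249, g' = -0.4430 → V/F = 0.3238
  V/F = 0.3238: g = -0.01012, g' = -0.3449 → V/F = 0.2944
  V/F = 0.2944: g = -0.00016, g' = -0.3344 → V/F = 0.2940
Converged at V/F = 0.2940.
Compositions from xᵢ = zᵢ/(1+V/F(Kᵢ−1)), yᵢ = Kᵢxᵢ:
  2-propanol: x = 0.6220, y = 0.8870
  p-xylene: x = 0.3780, y = 0.1130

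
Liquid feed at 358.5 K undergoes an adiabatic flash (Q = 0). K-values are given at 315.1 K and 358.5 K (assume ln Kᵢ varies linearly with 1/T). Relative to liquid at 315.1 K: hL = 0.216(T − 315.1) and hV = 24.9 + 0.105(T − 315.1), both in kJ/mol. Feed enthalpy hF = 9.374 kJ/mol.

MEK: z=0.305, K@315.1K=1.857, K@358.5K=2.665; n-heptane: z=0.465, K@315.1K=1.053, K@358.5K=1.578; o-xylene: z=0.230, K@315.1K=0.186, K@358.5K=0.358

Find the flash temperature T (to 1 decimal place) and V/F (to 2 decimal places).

T = 318.9 K, V/F = 0.35

Adiabatic flash: solve Rachford–Rice at each trial T, then check hF = ψ·hV(T) + (1−ψ)·hL(T).
  T = 315.1 K: K = (1.857, 1.053, 0.186), RR gives ψ = 0.261, H_out = 6.511 kJ/mol
  T = 358.5 K: K = (2.665, 1.578, 0.358), RR gives ψ = 0.940, H_out = 28.245 kJ/mol
  T = 336.8 K: K = (2.251, 1.306, 0.264), RR gives ψ = 0.657, H_out = 19.453 kJ/mol
  T = 326.0 K: K = (2.052, 1.177, 0.223), RR gives ψ = 0.488, H_out = 13.915 kJ/mol
  T = 320.6 K: K = (1.955, 1.115, 0.204), RR gives ψ = 0.385, H_out = 10.551 kJ/mol
  T = 317.9 K: K = (1.906, 1.084, 0.195), RR gives ψ = 0.327, H_out = 8.657 kJ/mol
  T = 319.2 K: K = (1.930, 1.099, 0.199), RR gives ψ = 0.356, H_out = 9.589 kJ/mol
Linear interpolation between T = 317.9 (H_out = 8.657) and T = 319.2 (H_out = 9.589) on hF = 9.374 gives T ≈ 318.9 K, at which ψ = 0.35.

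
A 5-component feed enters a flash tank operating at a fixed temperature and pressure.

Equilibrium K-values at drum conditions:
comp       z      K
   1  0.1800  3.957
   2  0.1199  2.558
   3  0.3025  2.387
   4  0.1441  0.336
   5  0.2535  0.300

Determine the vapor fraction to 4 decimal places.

Material balance + equilibrium reduce to Σ zᵢ(Kᵢ−1)/(1+ψ(Kᵢ−1)) = 0.
Check two-phase: ΣzᵢKᵢ = 1.8655 > 1 and Σzᵢ/Kᵢ = 1.4930 > 1, so g(0) = 0.8655 > 0 and g(1) = -0.4930 < 0.
Newton–Raphson from ψ = 0.53:
  ψ = 0.5300: g = 0.12170, g' = -0.9846 → ψ = 0.6536
  ψ = 0.6536: g = -0.00204, g' = -1.0349 → ψ = 0.6516
Converged at ψ = 0.6516.

ψ = 0.6516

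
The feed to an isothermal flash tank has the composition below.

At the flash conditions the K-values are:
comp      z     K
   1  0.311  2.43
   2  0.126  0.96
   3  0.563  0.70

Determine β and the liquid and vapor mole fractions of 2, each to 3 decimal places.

β = 0.714, x_2 = 0.130, y_2 = 0.125

Let β = V/F and solve Σ zᵢ(Kᵢ−1)/(1+β(Kᵢ−1)) = 0.
Check two-phase: ΣzᵢKᵢ = 1.271 > 1 and Σzᵢ/Kᵢ = 1.064 > 1, so g(0) = 0.271 > 0 and g(1) = -0.064 < 0.
Newton–Raphson from β = 0.5:
  β = 0.500: g = 0.0555, g' = -0.287 → β = 0.694
  β = 0.694: g = 0.0048, g' = -0.241 → β = 0.714
Converged at β = 0.714.
Compositions from xᵢ = zᵢ/(1+β(Kᵢ−1)), yᵢ = Kᵢxᵢ:
  1: x = 0.154, y = 0.374
  2: x = 0.130, y = 0.125
  3: x = 0.716, y = 0.501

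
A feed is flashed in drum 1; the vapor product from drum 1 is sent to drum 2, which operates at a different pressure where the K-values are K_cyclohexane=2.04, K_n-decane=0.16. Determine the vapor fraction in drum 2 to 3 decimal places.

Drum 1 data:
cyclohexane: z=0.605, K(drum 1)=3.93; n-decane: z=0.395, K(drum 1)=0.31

V/F (drum 2) = 0.651

Drum 1:
Binary case is linear: z₁(K₁−1)(1+ψ₁(K₂−1)) + z₂(K₂−1)(1+ψ₁(K₁−1)) = 0
⇒ ψ₁ = [z₁(K₁−1)+z₂(K₂−1)] / [−(K₁−1)(K₂−1)] = 1.5001/2.0217 = 0.742
Drum-1 compositions:
  cyclohexane: x = 0.191, y = 0.749
  n-decane: x = 0.809, y = 0.251
Drum-2 feed = drum-1 vapor: z₂ = (0.7491, 0.2509).
Drum 2:
Rachford–Rice: g(ψ₂) = Σ zᵢ(Kᵢ−1)/(1+ψ₂(Kᵢ−1)) = 0.
Feasibility: ΣzᵢKᵢ = 1.568, Σzᵢ/Kᵢ = 1.935 — both > 1, two phases present.
Newton–Raphson from ψ₂ = 0.66:
  ψ₂ = 0.660: g = -0.0110, g' = -1.177 → ψ₂ = 0.651
Converged at ψ₂ = 0.651.
  cyclohexane: x = 0.447, y = 0.911
  n-decane: x = 0.553, y = 0.089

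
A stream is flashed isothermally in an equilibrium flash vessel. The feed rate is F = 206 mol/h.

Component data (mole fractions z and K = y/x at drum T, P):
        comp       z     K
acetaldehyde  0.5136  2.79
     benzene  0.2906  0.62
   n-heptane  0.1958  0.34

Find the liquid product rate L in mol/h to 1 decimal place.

L = 56.7 mol/h

Material balance + equilibrium reduce to Σ zᵢ(Kᵢ−1)/(1+ψ(Kᵢ−1)) = 0.
Feasibility: ΣzᵢKᵢ = 1.6797, Σzᵢ/Kᵢ = 1.2287 — both > 1, two phases present.
Newton iteration, ψ⁰ = 0.65:
  ψ = 0.6500: g = 0.05196, g' = -0.6872 → ψ = 0.7256
  ψ = 0.7256: g = -0.00055, g' = -0.7055 → ψ = 0.7248
Converged at ψ = 0.7248.
Then V = ψ·F = 0.7248·206 = 149.3 mol/h and L = F − V = 56.7 mol/h.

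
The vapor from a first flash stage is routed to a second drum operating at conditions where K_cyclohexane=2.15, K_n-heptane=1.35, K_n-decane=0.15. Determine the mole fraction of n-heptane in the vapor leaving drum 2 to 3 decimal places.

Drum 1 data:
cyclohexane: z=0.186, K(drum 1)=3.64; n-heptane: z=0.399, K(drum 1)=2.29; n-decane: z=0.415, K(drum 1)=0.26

y_n-heptane (drum 2) = 0.595

Drum 1:
Let ψ₁ = V/F and solve Σ zᵢ(Kᵢ−1)/(1+ψ₁(Kᵢ−1)) = 0.
Check two-phase: ΣzᵢKᵢ = 1.699 > 1 and Σzᵢ/Kᵢ = 1.821 > 1, so g(0) = 0.699 > 0 and g(1) = -0.821 < 0.
Newton iteration, ψ₁⁰ = 0.5:
  ψ₁ = 0.500: g = 0.0371, g' = -1.059 → ψ₁ = 0.535
Converged at ψ₁ = 0.535.
Drum-1 compositions:
  cyclohexane: x = 0.077, y = 0.281
  n-heptane: x = 0.236, y = 0.541
  n-decane: x = 0.687, y = 0.179
Drum-2 feed = drum-1 vapor: z₂ = (0.2807, 0.5407, 0.1786).
Drum 2:
Material balance + equilibrium reduce to Σ zᵢ(Kᵢ−1)/(1+ψ₂(Kᵢ−1)) = 0.
g(0) = ΣzᵢKᵢ − 1 = 0.360 and g(1) = 1 − Σzᵢ/Kᵢ = -0.721, so a root lies in (0, 1).
Iterate (Newton) starting at ψ₂ = 0.5:
  ψ₂ = 0.500: g = 0.1021, g' = -0.588 → ψ₂ = 0.674
  ψ₂ = 0.674: g = -0.0201, g' = -0.868 → ψ₂ = 0.651
  ψ₂ = 0.651: g = -0.0007, g' = -0.811 → ψ₂ = 0.650
Converged at ψ₂ = 0.650.
  cyclohexane: x = 0.161, y = 0.345
  n-heptane: x = 0.441, y = 0.595
  n-decane: x = 0.399, y = 0.060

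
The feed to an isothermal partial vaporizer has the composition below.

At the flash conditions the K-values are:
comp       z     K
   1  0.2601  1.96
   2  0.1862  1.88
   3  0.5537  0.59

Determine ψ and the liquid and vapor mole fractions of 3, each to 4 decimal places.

ψ = 0.4907, x_3 = 0.6931, y_3 = 0.4090

Material balance + equilibrium reduce to Σ zᵢ(Kᵢ−1)/(1+ψ(Kᵢ−1)) = 0.
g(0) = ΣzᵢKᵢ − 1 = 0.1865 and g(1) = 1 − Σzᵢ/Kᵢ = -0.1702, so a root lies in (0, 1).
Newton–Raphson from ψ = 0.5:
  ψ = 0.5000: g = -0.00305, g' = -0.3262 → ψ = 0.4906
  ψ = 0.4906: g = 0.00000, g' = -0.3270 → ψ = 0.4907
Converged at ψ = 0.4907.
Compositions from xᵢ = zᵢ/(1+ψ(Kᵢ−1)), yᵢ = Kᵢxᵢ:
  1: x = 0.1768, y = 0.3466
  2: x = 0.1300, y = 0.2445
  3: x = 0.6931, y = 0.4090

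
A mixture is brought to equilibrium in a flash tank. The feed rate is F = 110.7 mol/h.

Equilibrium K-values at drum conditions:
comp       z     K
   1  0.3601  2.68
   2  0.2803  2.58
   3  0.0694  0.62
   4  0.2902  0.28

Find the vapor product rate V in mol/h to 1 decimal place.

V = 80.9 mol/h

Iterate (Newton) starting at V/F = 0.5:
  V/F = 0.5000: g = 0.21717, g' = -0.9011 → V/F = 0.7410
  V/F = 0.7410: g = -0.01111, g' = -1.0609 → V/F = 0.7305
  V/F = 0.7305: g = -0.00009, g' = -1.0444 → V/F = 0.7304
Converged at V/F = 0.7304.
Then V = V/F·F = 0.7304·110.7 = 80.9 mol/h and L = F − V = 29.8 mol/h.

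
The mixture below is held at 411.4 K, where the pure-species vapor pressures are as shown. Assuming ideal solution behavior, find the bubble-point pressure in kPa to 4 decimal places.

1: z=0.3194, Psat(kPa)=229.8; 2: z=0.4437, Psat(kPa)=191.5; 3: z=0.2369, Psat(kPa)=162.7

At the bubble point ψ → 0, so ΣzᵢKᵢ = 1 with Kᵢ = Pᵢˢᵃᵗ/P ⇒ P = ΣzᵢPᵢˢᵃᵗ.
P = 0.3194·229.8 + 0.4437·191.5 + 0.2369·162.7 = 196.9103 kPa

Pbub = 196.9103 kPa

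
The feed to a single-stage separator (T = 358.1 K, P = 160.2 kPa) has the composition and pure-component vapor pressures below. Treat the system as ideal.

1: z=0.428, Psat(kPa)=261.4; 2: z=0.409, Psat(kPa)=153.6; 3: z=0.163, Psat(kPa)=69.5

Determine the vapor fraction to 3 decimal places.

Raoult's law: Kᵢ = Pᵢˢᵃᵗ/P = Pᵢˢᵃᵗ/160.2.
  K_1 = 261.4/160.2 = 1.63171, K_2 = 153.6/160.2 = 0.95880, K_3 = 69.5/160.2 = 0.43383
Iterate (Newton) starting at ψ = 0.44:
  ψ = 0.440: g = 0.0715, g' = -0.198 → ψ = 0.801
  ψ = 0.801: g = -0.0068, g' = -0.251 → ψ = 0.774
Converged at ψ = 0.774.

ψ = 0.774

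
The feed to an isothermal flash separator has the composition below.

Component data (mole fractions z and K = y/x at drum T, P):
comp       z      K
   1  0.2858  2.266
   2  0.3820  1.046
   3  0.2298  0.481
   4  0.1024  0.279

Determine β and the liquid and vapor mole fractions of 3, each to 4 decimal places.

β = 0.4078, x_3 = 0.2915, y_3 = 0.1402

Newton iteration, β⁰ = 0.36:
  β = 0.3600: g = 0.01945, g' = -0.4076 → β = 0.4077
  β = 0.4077: g = 0.00004, g' = -0.4064 → β = 0.4078
Converged at β = 0.4078.
Compositions from xᵢ = zᵢ/(1+β(Kᵢ−1)), yᵢ = Kᵢxᵢ:
  1: x = 0.1885, y = 0.4271
  2: x = 0.3750, y = 0.3922
  3: x = 0.2915, y = 0.1402
  4: x = 0.1451, y = 0.0405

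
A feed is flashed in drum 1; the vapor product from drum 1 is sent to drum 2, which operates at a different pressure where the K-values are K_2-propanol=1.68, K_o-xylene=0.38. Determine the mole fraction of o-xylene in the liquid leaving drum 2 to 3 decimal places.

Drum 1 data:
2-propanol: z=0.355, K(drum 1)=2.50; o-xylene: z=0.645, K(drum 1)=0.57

Drum 1:
Rachford–Rice: g(ψ₁) = Σ zᵢ(Kᵢ−1)/(1+ψ₁(Kᵢ−1)) = 0.
g(0) = ΣzᵢKᵢ − 1 = 0.255 and g(1) = 1 − Σzᵢ/Kᵢ = -0.274, so a root lies in (0, 1).
Binary case is linear: z₁(K₁−1)(1+ψ₁(K₂−1)) + z₂(K₂−1)(1+ψ₁(K₁−1)) = 0
⇒ ψ₁ = [z₁(K₁−1)+z₂(K₂−1)] / [−(K₁−1)(K₂−1)] = 0.2551/0.6450 = 0.396
Drum-1 compositions:
  2-propanol: x = 0.223, y = 0.557
  o-xylene: x = 0.777, y = 0.443
Drum-2 feed = drum-1 vapor: z₂ = (0.5570, 0.4430).
Drum 2:
Let ψ₂ = V/F and solve Σ zᵢ(Kᵢ−1)/(1+ψ₂(Kᵢ−1)) = 0.
g(0) = ΣzᵢKᵢ − 1 = 0.104 and g(1) = 1 − Σzᵢ/Kᵢ = -0.497, so a root lies in (0, 1).
Iterate (Newton) starting at ψ₂ = 0.44:
  ψ₂ = 0.440: g = -0.0862, g' = -0.475 → ψ₂ = 0.258
  ψ₂ = 0.258: g = -0.0049, g' = -0.428 → ψ₂ = 0.247
Converged at ψ₂ = 0.247.
  2-propanol: x = 0.477, y = 0.801
  o-xylene: x = 0.523, y = 0.199

x_o-xylene (drum 2) = 0.523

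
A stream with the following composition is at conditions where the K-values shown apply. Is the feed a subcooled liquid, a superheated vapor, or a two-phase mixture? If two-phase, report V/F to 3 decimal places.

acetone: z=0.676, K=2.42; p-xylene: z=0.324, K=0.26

ΣzᵢKᵢ = 1.720; Σzᵢ/Kᵢ = 1.525.
Both exceed 1, so a two-phase solution exists.
Rachford–Rice: g(ψ) = Σ zᵢ(Kᵢ−1)/(1+ψ(Kᵢ−1)) = 0.
Iterate (Newton) starting at ψ = 0.5:
  ψ = 0.500: g = 0.1808, g' = -0.913 → ψ = 0.698
  ψ = 0.698: g = -0.0138, g' = -1.103 → ψ = 0.685
Converged at ψ = 0.685.

two-phase, V/F = 0.685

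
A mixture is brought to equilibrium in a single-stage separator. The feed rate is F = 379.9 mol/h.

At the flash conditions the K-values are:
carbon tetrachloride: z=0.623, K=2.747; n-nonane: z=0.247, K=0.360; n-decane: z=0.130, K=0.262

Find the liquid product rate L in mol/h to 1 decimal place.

Newton–Raphson from β = 0.5:
  β = 0.500: g = 0.1964, g' = -0.938 → β = 0.709
  β = 0.709: g = -0.0048, g' = -1.030 → β = 0.705
Converged at β = 0.705.
Then V = β·F = 0.7047·379.9 = 267.7 mol/h and L = F − V = 112.2 mol/h.

L = 112.2 mol/h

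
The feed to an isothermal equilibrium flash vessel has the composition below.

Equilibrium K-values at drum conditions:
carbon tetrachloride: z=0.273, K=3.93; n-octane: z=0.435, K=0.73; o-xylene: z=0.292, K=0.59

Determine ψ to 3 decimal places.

ψ = 0.580

Let ψ = V/F and solve Σ zᵢ(Kᵢ−1)/(1+ψ(Kᵢ−1)) = 0.
g(0) = ΣzᵢKᵢ − 1 = 0.563 and g(1) = 1 − Σzᵢ/Kᵢ = -0.160, so a root lies in (0, 1).
Iterate (Newton) starting at ψ = 0.49:
  ψ = 0.490: g = 0.0432, g' = -0.514 → ψ = 0.574
  ψ = 0.574: g = 0.0027, g' = -0.454 → ψ = 0.580
Converged at ψ = 0.580.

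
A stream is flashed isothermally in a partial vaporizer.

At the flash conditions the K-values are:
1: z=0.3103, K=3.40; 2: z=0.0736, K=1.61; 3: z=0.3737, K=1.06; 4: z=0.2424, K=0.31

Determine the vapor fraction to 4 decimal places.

Rachford–Rice: g(ψ) = Σ zᵢ(Kᵢ−1)/(1+ψ(Kᵢ−1)) = 0.
Check two-phase: ΣzᵢKᵢ = 1.6448 > 1 and Σzᵢ/Kᵢ = 1.2715 > 1, so g(0) = 0.6448 > 0 and g(1) = -0.2715 < 0.
Newton–Raphson from ψ = 0.5:
  ψ = 0.5000: g = 0.13933, g' = -0.6556 → ψ = 0.7125
  ψ = 0.7125: g = -0.00141, g' = -0.7045 → ψ = 0.7105
Converged at ψ = 0.7105.

ψ = 0.7105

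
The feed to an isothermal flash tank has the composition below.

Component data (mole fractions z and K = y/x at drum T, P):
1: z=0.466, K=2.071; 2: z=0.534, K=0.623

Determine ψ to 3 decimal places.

Newton iteration, ψ⁰ = 0.64:
  ψ = 0.640: g = 0.0308, g' = -0.320 → ψ = 0.736
  ψ = 0.736: g = 0.0004, g' = -0.313 → ψ = 0.737
Converged at ψ = 0.737.

ψ = 0.737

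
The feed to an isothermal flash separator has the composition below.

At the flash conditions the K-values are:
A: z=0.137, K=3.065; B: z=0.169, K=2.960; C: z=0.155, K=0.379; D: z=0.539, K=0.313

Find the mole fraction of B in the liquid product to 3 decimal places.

x_B = 0.139

Material balance + equilibrium reduce to Σ zᵢ(Kᵢ−1)/(1+ψ(Kᵢ−1)) = 0.
Check two-phase: ΣzᵢKᵢ = 1.148 > 1 and Σzᵢ/Kᵢ = 2.233 > 1, so g(0) = 0.148 > 0 and g(1) = -1.233 < 0.
Newton–Raphson from ψ = 0.5:
  ψ = 0.500: g = -0.3972, g' = -1.023 → ψ = 0.112
  ψ = 0.112: g = -0.0030, g' = -1.190 → ψ = 0.109
Converged at ψ = 0.109.
Compositions from xᵢ = zᵢ/(1+ψ(Kᵢ−1)), yᵢ = Kᵢxᵢ:
  A: x = 0.112, y = 0.343
  B: x = 0.139, y = 0.412
  C: x = 0.166, y = 0.063
  D: x = 0.583, y = 0.182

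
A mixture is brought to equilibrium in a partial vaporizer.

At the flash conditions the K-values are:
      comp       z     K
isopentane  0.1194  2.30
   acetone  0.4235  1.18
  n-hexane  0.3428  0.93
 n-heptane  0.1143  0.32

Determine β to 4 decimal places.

β = 0.5985

Let β = V/F and solve Σ zᵢ(Kᵢ−1)/(1+β(Kᵢ−1)) = 0.
Feasibility: ΣzᵢKᵢ = 1.1297, Σzᵢ/Kᵢ = 1.1366 — both > 1, two phases present.
Newton–Raphson from β = 0.5:
  β = 0.5000: g = 0.02138, g' = -0.2088 → β = 0.6024
  β = 0.6024: g = -0.00088, g' = -0.2281 → β = 0.5985
Converged at β = 0.5985.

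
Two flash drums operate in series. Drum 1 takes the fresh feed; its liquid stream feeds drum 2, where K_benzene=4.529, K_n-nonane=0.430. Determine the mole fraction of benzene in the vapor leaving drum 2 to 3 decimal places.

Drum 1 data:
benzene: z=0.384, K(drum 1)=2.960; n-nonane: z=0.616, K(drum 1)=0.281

y_benzene (drum 2) = 0.630

Drum 1:
Material balance + equilibrium reduce to Σ zᵢ(Kᵢ−1)/(1+ψ₁(Kᵢ−1)) = 0.
Check two-phase: ΣzᵢKᵢ = 1.310 > 1 and Σzᵢ/Kᵢ = 2.322 > 1, so g(0) = 0.310 > 0 and g(1) = -1.322 < 0.
Binary case is linear: z₁(K₁−1)(1+ψ₁(K₂−1)) + z₂(K₂−1)(1+ψ₁(K₁−1)) = 0
⇒ ψ₁ = [z₁(K₁−1)+z₂(K₂−1)] / [−(K₁−1)(K₂−1)] = 0.3097/1.4092 = 0.220
Drum-1 compositions:
  benzene: x = 0.268, y = 0.794
  n-nonane: x = 0.732, y = 0.206
Drum-2 feed = drum-1 liquid: z₂ = (0.2684, 0.7316).
Drum 2:
Let ψ₂ = V/F and solve Σ zᵢ(Kᵢ−1)/(1+ψ₂(Kᵢ−1)) = 0.
Feasibility: ΣzᵢKᵢ = 1.530, Σzᵢ/Kᵢ = 1.761 — both > 1, two phases present.
Newton–Raphson from ψ₂ = 0.5:
  ψ₂ = 0.500: g = -0.2406, g' = -0.902 → ψ₂ = 0.233
  ψ₂ = 0.233: g = 0.0385, g' = -1.322 → ψ₂ = 0.262
  ψ₂ = 0.262: g = 0.0014, g' = -1.230 → ψ₂ = 0.264
Converged at ψ₂ = 0.264.
  benzene: x = 0.139, y = 0.630
  n-nonane: x = 0.861, y = 0.370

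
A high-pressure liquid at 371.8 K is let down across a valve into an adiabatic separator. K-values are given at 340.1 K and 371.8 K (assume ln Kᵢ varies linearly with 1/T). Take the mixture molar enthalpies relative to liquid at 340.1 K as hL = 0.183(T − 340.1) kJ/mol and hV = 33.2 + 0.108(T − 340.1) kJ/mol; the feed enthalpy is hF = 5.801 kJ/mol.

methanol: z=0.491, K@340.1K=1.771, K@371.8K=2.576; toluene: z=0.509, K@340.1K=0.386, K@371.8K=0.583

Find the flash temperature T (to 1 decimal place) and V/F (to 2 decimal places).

T = 341.2 K, V/F = 0.17

Adiabatic flash: solve Rachford–Rice at each trial T, then check hF = ψ·hV(T) + (1−ψ)·hL(T).
  T = 340.1 K: K = (1.771, 0.386), RR gives ψ = 0.139, H_out = 4.631 kJ/mol
  T = 371.8 K: K = (2.576, 0.583), RR gives ψ = 0.854, H_out = 32.139 kJ/mol
  T = 356.0 K: K = (2.155, 0.479), RR gives ψ = 0.502, H_out = 18.973 kJ/mol
  T = 348.1 K: K = (1.959, 0.431), RR gives ψ = 0.333, H_out = 12.315 kJ/mol
  T = 344.1 K: K = (1.864, 0.408), RR gives ψ = 0.241, H_out = 8.648 kJ/mol
  T = 342.1 K: K = (1.817, 0.397), RR gives ψ = 0.191, H_out = 6.692 kJ/mol
Linear interpolation between T = 340.1 (H_out = 4.631) and T = 342.1 (H_out = 6.692) on hF = 5.801 gives T ≈ 341.2 K, at which ψ = 0.17.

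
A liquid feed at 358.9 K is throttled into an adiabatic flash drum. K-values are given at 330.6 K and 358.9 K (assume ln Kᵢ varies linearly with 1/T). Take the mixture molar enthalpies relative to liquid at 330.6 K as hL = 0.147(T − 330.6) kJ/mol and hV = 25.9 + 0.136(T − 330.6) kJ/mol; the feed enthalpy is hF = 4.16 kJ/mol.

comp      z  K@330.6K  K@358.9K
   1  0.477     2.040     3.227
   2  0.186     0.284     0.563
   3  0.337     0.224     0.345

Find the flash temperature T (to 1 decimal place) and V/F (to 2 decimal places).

Adiabatic flash: solve Rachford–Rice at each trial T, then check hF = ψ·hV(T) + (1−ψ)·hL(T).
  T = 330.6 K: K = (2.040, 0.284, 0.224), RR gives ψ = 0.129, H_out = 3.343 kJ/mol
  T = 358.9 K: K = (3.227, 0.563, 0.345), RR gives ψ = 0.579, H_out = 18.964 kJ/mol
  T = 344.8 K: K = (2.592, 0.406, 0.281), RR gives ψ = 0.377, H_out = 11.782 kJ/mol
  T = 337.7 K: K = (2.305, 0.341, 0.251), RR gives ψ = 0.264, H_out = 7.866 kJ/mol
  T = 334.1 K: K = (2.168, 0.311, 0.237), RR gives ψ = 0.200, H_out = 5.678 kJ/mol
  T = 332.4 K: K = (2.105, 0.298, 0.231), RR gives ψ = 0.167, H_out = 4.574 kJ/mol
Linear interpolation between T = 330.6 (H_out = 3.343) and T = 332.4 (H_out = 4.574) on hF = 4.16 gives T ≈ 331.8 K, at which ψ = 0.15.

T = 331.8 K, V/F = 0.15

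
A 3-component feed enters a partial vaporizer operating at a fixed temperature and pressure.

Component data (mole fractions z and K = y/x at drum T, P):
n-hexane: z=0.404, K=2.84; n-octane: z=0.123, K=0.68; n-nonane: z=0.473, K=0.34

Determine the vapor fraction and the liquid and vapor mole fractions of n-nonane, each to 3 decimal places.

ψ = 0.352, x_n-nonane = 0.616, y_n-nonane = 0.210

Let ψ = V/F and solve Σ zᵢ(Kᵢ−1)/(1+ψ(Kᵢ−1)) = 0.
Feasibility: ΣzᵢKᵢ = 1.392, Σzᵢ/Kᵢ = 1.714 — both > 1, two phases present.
Newton–Raphson from ψ = 0.5:
  ψ = 0.500: g = -0.1256, g' = -0.848 → ψ = 0.352
Converged at ψ = 0.352.
Compositions from xᵢ = zᵢ/(1+ψ(Kᵢ−1)), yᵢ = Kᵢxᵢ:
  n-hexane: x = 0.245, y = 0.696
  n-octane: x = 0.139, y = 0.094
  n-nonane: x = 0.616, y = 0.210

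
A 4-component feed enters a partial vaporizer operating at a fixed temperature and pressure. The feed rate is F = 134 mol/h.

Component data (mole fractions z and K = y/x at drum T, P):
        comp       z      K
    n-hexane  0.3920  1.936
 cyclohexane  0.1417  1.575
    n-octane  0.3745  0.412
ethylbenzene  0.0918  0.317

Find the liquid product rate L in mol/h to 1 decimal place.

L = 91.2 mol/h

Let ψ = V/F and solve Σ zᵢ(Kᵢ−1)/(1+ψ(Kᵢ−1)) = 0.
g(0) = ΣzᵢKᵢ − 1 = 0.1655 and g(1) = 1 − Σzᵢ/Kᵢ = -0.4910, so a root lies in (0, 1).
Iterate (Newton) starting at ψ = 0.5:
  ψ = 0.5000: g = -0.09390, g' = -0.5462 → ψ = 0.3281
  ψ = 0.3281: g = -0.00439, g' = -0.5041 → ψ = 0.3194
Converged at ψ = 0.3194.
Then V = ψ·F = 0.3194·134 = 42.8 mol/h and L = F − V = 91.2 mol/h.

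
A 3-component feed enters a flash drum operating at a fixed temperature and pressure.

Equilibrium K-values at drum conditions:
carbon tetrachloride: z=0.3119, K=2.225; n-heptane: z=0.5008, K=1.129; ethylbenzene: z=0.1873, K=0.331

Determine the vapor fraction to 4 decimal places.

Let ψ = V/F and solve Σ zᵢ(Kᵢ−1)/(1+ψ(Kᵢ−1)) = 0.
g(0) = ΣzᵢKᵢ − 1 = 0.3214 and g(1) = 1 − Σzᵢ/Kᵢ = -0.1496, so a root lies in (0, 1).
Iterate (Newton) starting at ψ = 0.34:
  ψ = 0.3400: g = 0.16943, g' = -0.3814 → ψ = 0.7842
  ψ = 0.7842: g = -0.01007, g' = -0.4996 → ψ = 0.7641
  ψ = 0.7641: g = -0.00017, g' = -0.4826 → ψ = 0.7637
Converged at ψ = 0.7637.

ψ = 0.7637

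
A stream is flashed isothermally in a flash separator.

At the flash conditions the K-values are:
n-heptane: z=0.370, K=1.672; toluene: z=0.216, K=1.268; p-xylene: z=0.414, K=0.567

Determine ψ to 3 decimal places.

Rachford–Rice: g(ψ) = Σ zᵢ(Kᵢ−1)/(1+ψ(Kᵢ−1)) = 0.
g(0) = ΣzᵢKᵢ − 1 = 0.127 and g(1) = 1 − Σzᵢ/Kᵢ = -0.122, so a root lies in (0, 1).
Iterate (Newton) starting at ψ = 0.67:
  ψ = 0.670: g = -0.0320, g' = -0.245 → ψ = 0.539
  ψ = 0.539: g = -0.0008, g' = -0.234 → ψ = 0.536
Converged at ψ = 0.536.

ψ = 0.536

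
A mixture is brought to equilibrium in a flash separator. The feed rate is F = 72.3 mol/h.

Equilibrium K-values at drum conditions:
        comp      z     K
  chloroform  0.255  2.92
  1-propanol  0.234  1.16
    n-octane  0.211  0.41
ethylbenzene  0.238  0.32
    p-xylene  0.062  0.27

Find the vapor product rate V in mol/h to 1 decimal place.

V = 15.3 mol/h

Iterate (Newton) starting at V/F = 0.33:
  V/F = 0.330: g = -0.0876, g' = -0.711 → V/F = 0.207
  V/F = 0.207: g = 0.0033, g' = -0.777 → V/F = 0.211
Converged at V/F = 0.211.
Then V = V/F·F = 0.2110·72.3 = 15.3 mol/h and L = F − V = 57.0 mol/h.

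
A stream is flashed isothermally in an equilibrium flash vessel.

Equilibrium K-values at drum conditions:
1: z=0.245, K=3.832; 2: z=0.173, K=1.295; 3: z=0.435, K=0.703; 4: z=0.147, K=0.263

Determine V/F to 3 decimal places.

Iterate (Newton) starting at V/F = 0.5:
  V/F = 0.500: g = 0.0084, g' = -0.601 → V/F = 0.514
Converged at V/F = 0.514.

V/F = 0.514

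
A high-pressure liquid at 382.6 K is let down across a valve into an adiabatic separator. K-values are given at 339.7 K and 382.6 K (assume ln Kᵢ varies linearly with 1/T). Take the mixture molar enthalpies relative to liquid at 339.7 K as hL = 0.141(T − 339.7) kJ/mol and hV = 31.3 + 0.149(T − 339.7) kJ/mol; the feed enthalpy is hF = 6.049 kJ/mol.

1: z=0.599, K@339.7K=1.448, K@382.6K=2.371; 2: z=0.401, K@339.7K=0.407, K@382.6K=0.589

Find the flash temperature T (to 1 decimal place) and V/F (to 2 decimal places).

T = 341.4 K, V/F = 0.19

Adiabatic flash: solve Rachford–Rice at each trial T, then check hF = ψ·hV(T) + (1−ψ)·hL(T).
  T = 339.7 K: K = (1.448, 0.407), RR gives ψ = 0.115, H_out = 3.600 kJ/mol
  T = 382.6 K: K = (2.371, 0.589), RR gives ψ = 1.000, H_out = 37.692 kJ/mol
  T = 361.1 K: K = (1.879, 0.495), RR gives ψ = 0.730, H_out = 25.978 kJ/mol
  T = 350.4 K: K = (1.656, 0.450), RR gives ψ = 0.478, H_out = 16.515 kJ/mol
  T = 345.0 K: K = (1.549, 0.428), RR gives ψ = 0.317, H_out = 10.693 kJ/mol
  T = 342.4 K: K = (1.499, 0.418), RR gives ψ = 0.225, H_out = 7.436 kJ/mol
  T = 341.0 K: K = (1.472, 0.412), RR gives ψ = 0.170, H_out = 5.514 kJ/mol
Linear interpolation between T = 341.0 (H_out = 5.514) and T = 342.4 (H_out = 7.436) on hF = 6.049 gives T ≈ 341.4 K, at which ψ = 0.19.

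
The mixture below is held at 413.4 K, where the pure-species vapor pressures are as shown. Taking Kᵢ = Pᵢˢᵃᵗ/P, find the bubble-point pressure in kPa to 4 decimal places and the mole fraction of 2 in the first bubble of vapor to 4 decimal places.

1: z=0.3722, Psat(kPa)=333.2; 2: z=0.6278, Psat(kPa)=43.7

At the bubble point ψ → 0, so ΣzᵢKᵢ = 1 with Kᵢ = Pᵢˢᵃᵗ/P ⇒ P = ΣzᵢPᵢˢᵃᵗ.
P = 0.3722·333.2 + 0.6278·43.7 = 151.4519 kPa
yᵢ = zᵢPᵢˢᵃᵗ/P ⇒ y_2 = 0.6278·43.7/151.4519 = 0.1811

Pbub = 151.4519 kPa, y_2 = 0.1811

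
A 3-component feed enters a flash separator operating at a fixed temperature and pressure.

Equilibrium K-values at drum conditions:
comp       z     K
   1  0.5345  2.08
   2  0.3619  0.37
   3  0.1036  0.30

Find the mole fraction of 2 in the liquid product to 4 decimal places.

x_2 = 0.4823

Material balance + equilibrium reduce to Σ zᵢ(Kᵢ−1)/(1+β(Kᵢ−1)) = 0.
g(0) = ΣzᵢKᵢ − 1 = 0.2767 and g(1) = 1 − Σzᵢ/Kᵢ = -0.5804, so a root lies in (0, 1).
Newton iteration, β⁰ = 0.42:
  β = 0.4200: g = -0.01563, g' = -0.6625 → β = 0.3964
  β = 0.3964: g = -0.00005, g' = -0.6581 → β = 0.3963
Converged at β = 0.3963.
Compositions from xᵢ = zᵢ/(1+β(Kᵢ−1)), yᵢ = Kᵢxᵢ:
  1: x = 0.3743, y = 0.7785
  2: x = 0.4823, y = 0.1785
  3: x = 0.1434, y = 0.0430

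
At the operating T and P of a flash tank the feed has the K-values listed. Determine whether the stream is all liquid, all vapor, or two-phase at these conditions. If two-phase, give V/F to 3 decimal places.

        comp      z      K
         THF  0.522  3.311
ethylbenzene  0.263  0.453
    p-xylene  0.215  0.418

two-phase, V/F = 0.720

ΣzᵢKᵢ = 1.937; Σzᵢ/Kᵢ = 1.253.
Both exceed 1, so a two-phase solution exists.
Material balance + equilibrium reduce to Σ zᵢ(Kᵢ−1)/(1+ψ(Kᵢ−1)) = 0.
Newton–Raphson from ψ = 0.5:
  ψ = 0.500: g = 0.1852, g' = -0.894 → ψ = 0.707
  ψ = 0.707: g = 0.0107, g' = -0.821 → ψ = 0.720
Converged at ψ = 0.720.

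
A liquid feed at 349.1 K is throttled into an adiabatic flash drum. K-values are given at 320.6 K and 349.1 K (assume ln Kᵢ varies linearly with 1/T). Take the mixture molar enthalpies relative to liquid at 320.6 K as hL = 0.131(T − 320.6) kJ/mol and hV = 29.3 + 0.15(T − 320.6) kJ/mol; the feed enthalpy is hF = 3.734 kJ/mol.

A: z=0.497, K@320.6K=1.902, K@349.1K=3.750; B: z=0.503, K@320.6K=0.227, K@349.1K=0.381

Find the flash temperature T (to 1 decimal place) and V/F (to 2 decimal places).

Adiabatic flash: solve Rachford–Rice at each trial T, then check hF = ψ·hV(T) + (1−ψ)·hL(T).
  T = 320.6 K: K = (1.902, 0.227), RR gives ψ = 0.085, H_out = 2.499 kJ/mol
  T = 349.1 K: K = (3.750, 0.381), RR gives ψ = 0.620, H_out = 22.235 kJ/mol
  T = 334.9 K: K = (2.713, 0.298), RR gives ψ = 0.414, H_out = 14.113 kJ/mol
  T = 327.8 K: K = (2.283, 0.261), RR gives ψ = 0.280, H_out = 9.199 kJ/mol
  T = 324.2 K: K = (2.086, 0.244), RR gives ψ = 0.194, H_out = 6.165 kJ/mol
  T = 322.4 K: K = (1.992, 0.235), RR gives ψ = 0.143, H_out = 4.430 kJ/mol
  T = 321.5 K: K = (1.947, 0.231), RR gives ψ = 0.115, H_out = 3.492 kJ/mol
Linear interpolation between T = 321.5 (H_out = 3.492) and T = 322.4 (H_out = 4.430) on hF = 3.734 gives T ≈ 321.7 K, at which ψ = 0.12.

T = 321.7 K, V/F = 0.12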